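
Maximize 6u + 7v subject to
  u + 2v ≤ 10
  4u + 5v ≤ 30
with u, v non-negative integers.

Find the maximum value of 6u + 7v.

Relaxing integrality, the LP optimum is 45.00 at (u,v) = (7.5, 0), which is not an integer point.
(u,v)=(5,2): 1·5+2·2=9≤10, 4·5+5·2=30≤30, objective 44.
(u,v)=(6,1): 1·6+2·1=8≤10, 4·6+5·1=29≤30, objective 43.
(u,v)=(7,0): 1·7+2·0=7≤10, 4·7+5·0=28≤30, objective 42.
(u,v)=(4,2): 1·4+2·2=8≤10, 4·4+5·2=26≤30, objective 38.
The best lattice point is (5,2), giving 44.

44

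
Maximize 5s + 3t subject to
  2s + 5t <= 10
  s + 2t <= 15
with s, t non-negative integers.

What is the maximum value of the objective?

25

(s,t)=(5,0) is feasible, giving 25.
(s,t)=(4,0) is feasible, giving 20.
Maximum is 25 at (s,t)=(5,0).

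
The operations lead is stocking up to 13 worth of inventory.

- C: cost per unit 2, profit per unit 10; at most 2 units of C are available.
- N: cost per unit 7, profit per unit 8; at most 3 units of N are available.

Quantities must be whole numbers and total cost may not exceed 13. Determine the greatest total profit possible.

C has the best ratio (10/2); taking only C gives at most 2×10 = 20 (stopped by the supply cap of 2).
Mixing does better — 2×C and 1×N: cost 11 ≤ 13, profit 2·10 + 1·8 = 28.

28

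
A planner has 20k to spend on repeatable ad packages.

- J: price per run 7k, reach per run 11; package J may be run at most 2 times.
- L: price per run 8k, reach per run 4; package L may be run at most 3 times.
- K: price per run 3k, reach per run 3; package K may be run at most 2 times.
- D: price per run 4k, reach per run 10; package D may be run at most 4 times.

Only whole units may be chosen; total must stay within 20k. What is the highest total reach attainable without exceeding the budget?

43

Take 1×K and 4×D: price 19 ≤ 20, reach 1·3 + 4·10 = 43.
D has the best ratio (10/4) and is taken to its limit of 4; remaining capacity is filled optimally with the others.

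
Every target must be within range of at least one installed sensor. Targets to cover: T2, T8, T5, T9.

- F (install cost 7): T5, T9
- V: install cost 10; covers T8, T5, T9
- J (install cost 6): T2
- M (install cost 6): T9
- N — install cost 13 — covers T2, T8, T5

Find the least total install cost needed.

16

Choose V and J: together they cover T2, T8, T5, T9 — every target.
Total install cost: 10 + 6 = 16.
No cover costs less than 16.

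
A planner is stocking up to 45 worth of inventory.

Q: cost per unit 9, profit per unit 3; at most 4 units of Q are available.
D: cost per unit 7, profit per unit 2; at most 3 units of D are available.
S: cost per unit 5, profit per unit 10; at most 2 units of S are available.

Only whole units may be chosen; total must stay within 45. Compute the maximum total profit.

S has the best ratio (10/5); taking only S gives at most 2×10 = 20 (stopped by the supply cap of 2).
Mixing does better — 3×Q, 1×D, and 2×S: cost 44 ≤ 45, profit 3·3 + 1·2 + 2·10 = 31.

31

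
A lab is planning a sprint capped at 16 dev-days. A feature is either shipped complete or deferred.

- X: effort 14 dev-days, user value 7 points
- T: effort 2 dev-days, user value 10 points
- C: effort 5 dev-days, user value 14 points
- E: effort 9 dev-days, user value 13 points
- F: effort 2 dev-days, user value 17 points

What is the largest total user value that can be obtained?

This is a 0-1 knapsack instance.
Allowing fractional choices, the relaxed optimum would be about 51.1, but features are indivisible.
C + E + F: effort 5 + 9 + 2 = 16 ≤ 16, user value 14 + 13 + 17 = 44.
T + E + F: effort 2 + 9 + 2 = 13 ≤ 16, user value 10 + 13 + 17 = 40.
T + C + F: effort 2 + 5 + 2 = 9 ≤ 16, user value 10 + 14 + 17 = 41.
Best is C, E, and F with total user value 44.

44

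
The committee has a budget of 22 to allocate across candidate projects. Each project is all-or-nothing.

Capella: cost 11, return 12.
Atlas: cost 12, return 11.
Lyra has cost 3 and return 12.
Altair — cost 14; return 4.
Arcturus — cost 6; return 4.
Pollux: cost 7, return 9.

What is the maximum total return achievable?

Allowing fractional choices, the relaxed optimum would be about 33.9, but projects are indivisible.
Capella + Lyra + Pollux: cost 11 + 3 + 7 = 21 ≤ 22, return 12 + 12 + 9 = 33.
Atlas + Lyra + Pollux: cost 12 + 3 + 7 = 22 ≤ 22, return 11 + 12 + 9 = 32.
Best is Capella, Lyra, and Pollux with total return 33.

33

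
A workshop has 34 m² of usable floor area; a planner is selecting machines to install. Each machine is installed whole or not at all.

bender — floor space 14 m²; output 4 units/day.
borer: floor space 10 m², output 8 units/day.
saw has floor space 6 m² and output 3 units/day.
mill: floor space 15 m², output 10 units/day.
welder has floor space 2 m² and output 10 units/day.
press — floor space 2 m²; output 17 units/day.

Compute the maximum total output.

45

bender + mill + welder + press: floor space 14 + 15 + 2 + 2 = 33 ≤ 34, output 4 + 10 + 10 + 17 = 41.
borer + mill + welder + press: floor space 10 + 15 + 2 + 2 = 29 ≤ 34, output 8 + 10 + 10 + 17 = 45.
bender + borer + saw + welder + press: floor space 14 + 10 + 6 + 2 + 2 = 34 ≤ 34, output 4 + 8 + 3 + 10 + 17 = 42.
Best is borer, mill, welder, and press with total output 45.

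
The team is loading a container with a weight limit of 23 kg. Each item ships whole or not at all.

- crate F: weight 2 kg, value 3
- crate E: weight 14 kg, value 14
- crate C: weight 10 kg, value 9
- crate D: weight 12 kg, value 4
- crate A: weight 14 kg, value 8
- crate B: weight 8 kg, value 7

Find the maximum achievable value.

21

crate F + crate C + crate B: weight 2 + 10 + 8 = 20 ≤ 23, value 3 + 9 + 7 = 19.
crate E + crate B: weight 14 + 8 = 22 ≤ 23, value 14 + 7 = 21.
Best is crate E and crate B with total value 21.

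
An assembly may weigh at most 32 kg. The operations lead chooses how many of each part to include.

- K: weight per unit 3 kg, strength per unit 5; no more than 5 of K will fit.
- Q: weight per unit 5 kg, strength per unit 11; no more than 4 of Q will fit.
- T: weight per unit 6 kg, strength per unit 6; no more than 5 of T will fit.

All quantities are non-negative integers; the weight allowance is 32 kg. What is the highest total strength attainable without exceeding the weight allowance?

2×K, 4×Q, and 1×T: weight 32 ≤ 32, strength 2·5 + 4·11 + 1·6 = 60.
4×K and 4×Q: weight 32 ≤ 32, strength 4·5 + 4·11 = 64.
Best is 64.

64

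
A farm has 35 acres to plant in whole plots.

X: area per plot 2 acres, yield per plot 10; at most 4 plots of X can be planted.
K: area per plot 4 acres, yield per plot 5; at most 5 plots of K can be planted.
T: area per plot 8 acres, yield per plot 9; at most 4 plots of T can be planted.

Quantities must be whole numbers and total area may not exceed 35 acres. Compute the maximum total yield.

69

X has the best ratio (10/2); taking only X gives at most 4×10 = 40 (stopped by the supply cap of 4).
Mixing does better — 4×X, 4×K, and 1×T: area 32 ≤ 35, yield 4·10 + 4·5 + 1·9 = 69.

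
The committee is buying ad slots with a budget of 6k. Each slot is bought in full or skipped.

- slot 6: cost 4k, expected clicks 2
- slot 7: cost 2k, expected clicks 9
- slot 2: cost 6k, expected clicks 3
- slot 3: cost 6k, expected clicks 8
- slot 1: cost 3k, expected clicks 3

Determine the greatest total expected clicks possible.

12

Allowing fractional choices, the relaxed optimum would be about 14.3, but ad slots are indivisible.
slot 7: cost 2 ≤ 6, expected clicks 9.
slot 6 + slot 7: cost 4 + 2 = 6 ≤ 6, expected clicks 2 + 9 = 11.
slot 7 + slot 1: cost 2 + 3 = 5 ≤ 6, expected clicks 9 + 3 = 12.
Best is slot 7 and slot 1 with total expected clicks 12.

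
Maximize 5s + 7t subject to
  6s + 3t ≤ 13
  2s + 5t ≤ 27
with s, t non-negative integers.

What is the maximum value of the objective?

28

The continuous relaxation peaks at (0, 4.33) with value 30.33; rounding to a feasible lattice point costs some objective.
(s,t)=(0,4): 6·0+3·4=12≤13, 2·0+5·4=20≤27, objective 28.
(s,t)=(0,3): 6·0+3·3=9≤13, 2·0+5·3=15≤27, objective 21.
No feasible integer point exceeds 28.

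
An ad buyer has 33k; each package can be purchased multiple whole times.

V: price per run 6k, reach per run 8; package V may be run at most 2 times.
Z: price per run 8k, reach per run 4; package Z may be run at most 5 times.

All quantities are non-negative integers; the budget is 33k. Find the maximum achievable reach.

24

V has the best ratio (8/6); taking only V gives at most 2×8 = 16 (stopped by the supply cap of 2).
Mixing does better — 2×V and 2×Z: price 28 ≤ 33, reach 2·8 + 2·4 = 24.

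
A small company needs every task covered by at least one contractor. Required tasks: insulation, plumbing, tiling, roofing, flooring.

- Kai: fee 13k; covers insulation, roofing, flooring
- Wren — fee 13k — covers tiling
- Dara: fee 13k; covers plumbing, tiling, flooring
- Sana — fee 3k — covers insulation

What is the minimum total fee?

26

Choose Kai and Dara: together they cover insulation, plumbing, tiling, roofing, flooring — every task.
Total fee: 13 + 13 = 26.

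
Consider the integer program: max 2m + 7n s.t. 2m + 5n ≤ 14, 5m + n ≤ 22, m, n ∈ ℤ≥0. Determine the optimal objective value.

18

(m,n)=(2,2): 2·2+5·2=14≤14, 5·2+1·2=12≤22, objective 18.
(m,n)=(1,2): 2·1+5·2=12≤14, 5·1+1·2=7≤22, objective 16.
(m,n)=(0,2): 2·0+5·2=10≤14, 5·0+1·2=2≤22, objective 14.
No feasible integer point exceeds 18.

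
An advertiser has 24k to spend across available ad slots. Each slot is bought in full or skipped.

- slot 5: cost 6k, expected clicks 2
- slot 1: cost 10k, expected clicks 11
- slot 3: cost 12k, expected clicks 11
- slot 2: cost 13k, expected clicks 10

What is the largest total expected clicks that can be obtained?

Take slot 1 and slot 3: cost 10 + 12 = 22 ≤ 24, expected clicks 11 + 11 = 22.
No other feasible combination does better.

22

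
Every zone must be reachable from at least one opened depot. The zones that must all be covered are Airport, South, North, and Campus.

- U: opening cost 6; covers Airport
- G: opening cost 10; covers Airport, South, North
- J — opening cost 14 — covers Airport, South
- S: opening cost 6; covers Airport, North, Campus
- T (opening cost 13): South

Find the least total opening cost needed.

This is a weighted set-cover instance.
Choose G and S: together they cover Airport, South, North, Campus — every zone.
Total opening cost: 10 + 6 = 16.
No cover costs less than 16.

16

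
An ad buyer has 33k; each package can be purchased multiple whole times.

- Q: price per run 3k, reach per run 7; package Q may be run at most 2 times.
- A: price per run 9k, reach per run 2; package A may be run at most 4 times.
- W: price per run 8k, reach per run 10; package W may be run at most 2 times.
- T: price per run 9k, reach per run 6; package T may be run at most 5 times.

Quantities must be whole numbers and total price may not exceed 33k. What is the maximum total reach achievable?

Take 2×Q, 2×W, and 1×T: price 31 ≤ 33, reach 2·7 + 2·10 + 1·6 = 40.
Q has the best ratio (7/3) and is taken to its limit of 2; remaining capacity is filled optimally with the others.

40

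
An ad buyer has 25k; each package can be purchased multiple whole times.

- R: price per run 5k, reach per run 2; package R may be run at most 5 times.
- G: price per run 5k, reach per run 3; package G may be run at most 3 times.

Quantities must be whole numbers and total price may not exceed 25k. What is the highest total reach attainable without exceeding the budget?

This is a bounded integer knapsack.
Take 2×R and 3×G: price 25 ≤ 25, reach 2·2 + 3·3 = 13.
G has the best ratio (3/5) and is taken to its limit of 3; remaining capacity is filled optimally with the others.

13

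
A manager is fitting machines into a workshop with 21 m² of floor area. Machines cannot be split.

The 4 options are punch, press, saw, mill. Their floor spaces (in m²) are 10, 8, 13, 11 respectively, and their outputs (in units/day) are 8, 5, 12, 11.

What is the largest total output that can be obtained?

19

Allowing fractional choices, the relaxed optimum would be about 20.2, but machines are indivisible.
punch + mill: floor space 10 + 11 = 21 ≤ 21, output 8 + 11 = 19.
press + saw: floor space 8 + 13 = 21 ≤ 21, output 5 + 12 = 17.
Best is punch and mill with total output 19.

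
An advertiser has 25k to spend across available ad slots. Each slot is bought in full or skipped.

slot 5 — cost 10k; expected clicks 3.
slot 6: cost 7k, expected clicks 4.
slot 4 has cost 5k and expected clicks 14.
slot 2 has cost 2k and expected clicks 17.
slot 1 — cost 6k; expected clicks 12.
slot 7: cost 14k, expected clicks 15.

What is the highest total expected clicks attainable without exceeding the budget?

47

Allowing fractional choices, the relaxed optimum would be about 55.9, but ad slots are indivisible.
slot 6 + slot 4 + slot 2 + slot 1: cost 7 + 5 + 2 + 6 = 20 ≤ 25, expected clicks 4 + 14 + 17 + 12 = 47.
slot 5 + slot 4 + slot 2 + slot 1: cost 10 + 5 + 2 + 6 = 23 ≤ 25, expected clicks 3 + 14 + 17 + 12 = 46.
slot 4 + slot 2 + slot 7: cost 5 + 2 + 14 = 21 ≤ 25, expected clicks 14 + 17 + 15 = 46.
Best is slot 6, slot 4, slot 2, and slot 1 with total expected clicks 47.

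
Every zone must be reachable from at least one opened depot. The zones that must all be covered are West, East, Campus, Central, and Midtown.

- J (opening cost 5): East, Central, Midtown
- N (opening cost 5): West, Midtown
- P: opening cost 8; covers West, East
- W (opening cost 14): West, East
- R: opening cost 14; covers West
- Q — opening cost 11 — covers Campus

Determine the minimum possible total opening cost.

This is an integer covering problem.
Choose J, N, and Q: together they cover West, East, Campus, Central, Midtown — every zone.
Total opening cost: 5 + 5 + 11 = 21.
No cover costs less than 21.

21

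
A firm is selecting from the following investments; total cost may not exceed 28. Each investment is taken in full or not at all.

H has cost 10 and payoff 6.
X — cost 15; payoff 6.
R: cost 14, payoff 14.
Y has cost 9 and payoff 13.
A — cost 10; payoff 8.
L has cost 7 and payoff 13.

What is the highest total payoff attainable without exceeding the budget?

Take Y, A, and L: cost 9 + 10 + 7 = 26 ≤ 28, payoff 13 + 8 + 13 = 34.
No other feasible combination does better.

34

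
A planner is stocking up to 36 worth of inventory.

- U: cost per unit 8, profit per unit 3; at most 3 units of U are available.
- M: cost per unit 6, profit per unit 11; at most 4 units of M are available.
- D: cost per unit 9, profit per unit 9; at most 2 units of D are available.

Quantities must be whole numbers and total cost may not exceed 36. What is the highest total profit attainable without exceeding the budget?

53

Take 4×M and 1×D: cost 33 ≤ 36, profit 4·11 + 1·9 = 53.
M has the best ratio (11/6) and is taken to its limit of 4; remaining capacity is filled optimally with the others.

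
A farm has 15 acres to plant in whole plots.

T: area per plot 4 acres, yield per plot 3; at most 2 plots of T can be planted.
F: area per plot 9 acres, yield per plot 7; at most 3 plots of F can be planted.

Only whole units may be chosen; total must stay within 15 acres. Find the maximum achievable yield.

10

This is a bounded integer knapsack.
Take 1×T and 1×F: area 13 ≤ 15, yield 1·3 + 1·7 = 10.
No other integer combination yields more.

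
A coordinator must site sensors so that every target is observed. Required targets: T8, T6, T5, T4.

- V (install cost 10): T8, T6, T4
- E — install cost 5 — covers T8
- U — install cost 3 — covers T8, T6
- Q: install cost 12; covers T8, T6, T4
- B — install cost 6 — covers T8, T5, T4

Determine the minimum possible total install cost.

9

Choose U and B: together they cover T8, T6, T5, T4 — every target.
Total install cost: 3 + 6 = 9.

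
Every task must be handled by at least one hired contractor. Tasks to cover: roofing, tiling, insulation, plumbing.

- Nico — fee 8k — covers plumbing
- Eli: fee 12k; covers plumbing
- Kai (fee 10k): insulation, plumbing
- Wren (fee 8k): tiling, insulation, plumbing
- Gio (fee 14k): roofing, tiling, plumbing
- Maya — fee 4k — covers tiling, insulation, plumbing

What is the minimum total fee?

18

Choose Gio and Maya: together they cover roofing, tiling, insulation, plumbing — every task.
Total fee: 14 + 4 = 18.
No cover costs less than 18.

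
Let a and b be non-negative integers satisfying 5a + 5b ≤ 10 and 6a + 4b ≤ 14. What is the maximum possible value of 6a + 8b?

16

(a,b)=(0,2) is feasible, giving 16.
(a,b)=(1,1) is feasible, giving 14.
No feasible integer point exceeds 16.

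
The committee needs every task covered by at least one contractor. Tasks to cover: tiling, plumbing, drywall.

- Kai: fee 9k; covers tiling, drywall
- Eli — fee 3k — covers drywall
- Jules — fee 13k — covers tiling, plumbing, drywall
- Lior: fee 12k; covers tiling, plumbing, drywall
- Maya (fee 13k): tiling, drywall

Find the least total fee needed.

12

This is a weighted set-cover instance.
Lior alone covers tiling, plumbing, drywall — every task.
Total fee: 12.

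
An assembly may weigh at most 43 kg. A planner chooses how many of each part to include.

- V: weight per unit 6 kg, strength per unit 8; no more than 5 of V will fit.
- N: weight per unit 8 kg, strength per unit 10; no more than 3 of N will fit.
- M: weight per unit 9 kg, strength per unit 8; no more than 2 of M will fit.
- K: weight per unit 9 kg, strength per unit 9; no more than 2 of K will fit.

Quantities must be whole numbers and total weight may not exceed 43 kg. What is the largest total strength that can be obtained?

54

This is a bounded integer knapsack.
V has the best ratio (8/6); taking only V gives at most 5×8 = 40 (stopped by the supply cap of 5).
Mixing does better — 3×V and 3×N: weight 42 ≤ 43, strength 3·8 + 3·10 = 54.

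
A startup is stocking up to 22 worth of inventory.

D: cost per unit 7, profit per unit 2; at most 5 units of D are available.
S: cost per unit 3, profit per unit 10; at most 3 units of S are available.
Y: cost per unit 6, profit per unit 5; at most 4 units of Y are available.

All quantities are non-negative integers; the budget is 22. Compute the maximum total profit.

40

S has the best ratio (10/3); taking only S gives at most 3×10 = 30 (stopped by the supply cap of 3).
Mixing does better — 3×S and 2×Y: cost 21 ≤ 22, profit 3·10 + 2·5 = 40.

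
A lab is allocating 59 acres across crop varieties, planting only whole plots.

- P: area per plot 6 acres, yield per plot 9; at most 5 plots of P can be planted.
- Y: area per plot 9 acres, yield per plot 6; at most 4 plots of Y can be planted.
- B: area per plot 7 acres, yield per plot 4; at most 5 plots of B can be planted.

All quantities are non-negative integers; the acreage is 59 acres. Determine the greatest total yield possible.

63

5×P and 3×Y: area 57 ≤ 59, yield 5·9 + 3·6 = 63.
5×P and 4×B: area 58 ≤ 59, yield 5·9 + 4·4 = 61.
Best is 63.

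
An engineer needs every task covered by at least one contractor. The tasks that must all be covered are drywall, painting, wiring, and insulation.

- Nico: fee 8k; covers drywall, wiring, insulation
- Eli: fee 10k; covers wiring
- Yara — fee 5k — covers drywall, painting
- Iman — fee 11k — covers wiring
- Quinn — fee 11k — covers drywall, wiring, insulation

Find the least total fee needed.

13

This is a weighted set-cover instance.
Choose Nico and Yara: together they cover drywall, painting, wiring, insulation — every task.
Total fee: 8 + 5 = 13.
No cover costs less than 13.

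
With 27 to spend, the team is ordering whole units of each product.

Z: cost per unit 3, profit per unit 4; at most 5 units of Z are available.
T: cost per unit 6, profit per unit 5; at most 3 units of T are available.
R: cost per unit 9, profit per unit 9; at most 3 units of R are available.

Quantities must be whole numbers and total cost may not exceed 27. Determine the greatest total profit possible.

30

4×Z, 1×T, and 1×R: cost 27 ≤ 27, profit 4·4 + 1·5 + 1·9 = 30.
3×Z and 2×R: cost 27 ≤ 27, profit 3·4 + 2·9 = 30.
Best is 30.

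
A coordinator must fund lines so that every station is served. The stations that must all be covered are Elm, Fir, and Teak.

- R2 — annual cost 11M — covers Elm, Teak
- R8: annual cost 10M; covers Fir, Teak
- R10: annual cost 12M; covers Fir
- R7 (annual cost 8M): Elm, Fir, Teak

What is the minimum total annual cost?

This is an integer covering problem.
R7 alone covers Elm, Fir, Teak — every station.
Total annual cost: 8.
No cover costs less than 8.

8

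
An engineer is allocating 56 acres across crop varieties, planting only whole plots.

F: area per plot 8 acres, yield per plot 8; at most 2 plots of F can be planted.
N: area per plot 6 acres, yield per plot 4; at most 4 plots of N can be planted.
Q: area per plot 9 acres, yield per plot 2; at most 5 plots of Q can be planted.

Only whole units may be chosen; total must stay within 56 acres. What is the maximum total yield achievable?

F has the best ratio (8/8); taking only F gives at most 2×8 = 16 (stopped by the supply cap of 2).
Mixing does better — 2×F, 4×N, and 1×Q: area 49 ≤ 56, yield 2·8 + 4·4 + 1·2 = 34.

34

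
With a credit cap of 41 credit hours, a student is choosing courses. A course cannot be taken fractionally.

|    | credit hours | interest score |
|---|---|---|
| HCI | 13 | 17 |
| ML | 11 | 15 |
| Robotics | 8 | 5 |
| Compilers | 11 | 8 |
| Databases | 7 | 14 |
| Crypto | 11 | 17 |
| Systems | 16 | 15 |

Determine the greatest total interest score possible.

54

Allowing fractional choices, the relaxed optimum would be about 61.7, but courses are indivisible.
HCI + Robotics + Databases + Crypto: credit hours 13 + 8 + 7 + 11 = 39 ≤ 41, interest score 17 + 5 + 14 + 17 = 53.
ML + Compilers + Databases + Crypto: credit hours 11 + 11 + 7 + 11 = 40 ≤ 41, interest score 15 + 8 + 14 + 17 = 54.
Best is ML, Compilers, Databases, and Crypto with total interest score 54.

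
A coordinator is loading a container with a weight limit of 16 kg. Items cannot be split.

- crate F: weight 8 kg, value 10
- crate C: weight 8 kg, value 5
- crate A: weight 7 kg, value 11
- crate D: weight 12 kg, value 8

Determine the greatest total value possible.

crate F + crate A: weight 8 + 7 = 15 ≤ 16, value 10 + 11 = 21.
crate F + crate C: weight 8 + 8 = 16 ≤ 16, value 10 + 5 = 15.
crate C + crate A: weight 8 + 7 = 15 ≤ 16, value 5 + 11 = 16.
Best is crate F and crate A with total value 21.

21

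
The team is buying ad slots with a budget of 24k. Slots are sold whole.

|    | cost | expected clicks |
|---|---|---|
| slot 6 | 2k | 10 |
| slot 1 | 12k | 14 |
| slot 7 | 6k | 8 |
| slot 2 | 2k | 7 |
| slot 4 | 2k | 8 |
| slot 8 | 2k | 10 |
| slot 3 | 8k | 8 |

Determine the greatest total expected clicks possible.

slot 6 + slot 1 + slot 7 + slot 4 + slot 8: cost 2 + 12 + 6 + 2 + 2 = 24 ≤ 24, expected clicks 10 + 14 + 8 + 8 + 10 = 50.
slot 6 + slot 1 + slot 2 + slot 4 + slot 8: cost 2 + 12 + 2 + 2 + 2 = 20 ≤ 24, expected clicks 10 + 14 + 7 + 8 + 10 = 49.
slot 6 + slot 7 + slot 2 + slot 4 + slot 8 + slot 3: cost 2 + 6 + 2 + 2 + 2 + 8 = 22 ≤ 24, expected clicks 10 + 8 + 7 + 8 + 10 + 8 = 51.
Best is slot 6, slot 7, slot 2, slot 4, slot 8, and slot 3 with total expected clicks 51.

51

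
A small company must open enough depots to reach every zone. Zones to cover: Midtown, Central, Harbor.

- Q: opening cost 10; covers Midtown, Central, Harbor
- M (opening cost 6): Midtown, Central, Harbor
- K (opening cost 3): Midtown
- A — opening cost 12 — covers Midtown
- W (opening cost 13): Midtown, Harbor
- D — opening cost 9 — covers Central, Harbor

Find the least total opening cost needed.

6

M alone covers Midtown, Central, Harbor — every zone.
Total opening cost: 6.
No cover costs less than 6.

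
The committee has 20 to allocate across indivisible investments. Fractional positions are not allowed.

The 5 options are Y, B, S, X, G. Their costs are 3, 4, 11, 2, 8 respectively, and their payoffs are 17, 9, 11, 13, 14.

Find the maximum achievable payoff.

Allowing fractional choices, the relaxed optimum would be about 56.0, but investments are indivisible.
Y + B + X + G: cost 3 + 4 + 2 + 8 = 17 ≤ 20, payoff 17 + 9 + 13 + 14 = 53.
Y + B + S + X: cost 3 + 4 + 11 + 2 = 20 ≤ 20, payoff 17 + 9 + 11 + 13 = 50.
Best is Y, B, X, and G with total payoff 53.

53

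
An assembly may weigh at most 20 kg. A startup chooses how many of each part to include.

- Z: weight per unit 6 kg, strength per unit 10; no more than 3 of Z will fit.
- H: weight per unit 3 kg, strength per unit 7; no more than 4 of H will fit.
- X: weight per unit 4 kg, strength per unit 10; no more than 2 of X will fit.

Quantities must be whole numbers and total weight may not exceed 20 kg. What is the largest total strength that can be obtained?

48

This is a bounded integer knapsack.
X has the best ratio (10/4); taking only X gives at most 2×10 = 20 (stopped by the supply cap of 2).
Mixing does better — 4×H and 2×X: weight 20 ≤ 20, strength 4·7 + 2·10 = 48.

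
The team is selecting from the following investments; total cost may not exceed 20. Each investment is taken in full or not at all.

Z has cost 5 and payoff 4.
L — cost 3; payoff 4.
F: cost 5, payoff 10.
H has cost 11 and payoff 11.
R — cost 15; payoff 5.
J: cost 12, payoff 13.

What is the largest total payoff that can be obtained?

27

Treat it as a binary knapsack problem.
L + F + H: cost 3 + 5 + 11 = 19 ≤ 20, payoff 4 + 10 + 11 = 25.
L + F + J: cost 3 + 5 + 12 = 20 ≤ 20, payoff 4 + 10 + 13 = 27.
Best is L, F, and J with total payoff 27.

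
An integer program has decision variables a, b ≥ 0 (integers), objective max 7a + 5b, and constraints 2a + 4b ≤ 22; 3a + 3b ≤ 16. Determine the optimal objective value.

Relaxing integrality, the LP optimum is 37.33 at (a,b) = (5.33, 0), which is not an integer point.
(a,b)=(5,0): 2·5+4·0=10≤22, 3·5+3·0=15≤16, objective 35.
(a,b)=(4,1): 2·4+4·1=12≤22, 3·4+3·1=15≤16, objective 33.
The best lattice point is (5,0), giving 35.

35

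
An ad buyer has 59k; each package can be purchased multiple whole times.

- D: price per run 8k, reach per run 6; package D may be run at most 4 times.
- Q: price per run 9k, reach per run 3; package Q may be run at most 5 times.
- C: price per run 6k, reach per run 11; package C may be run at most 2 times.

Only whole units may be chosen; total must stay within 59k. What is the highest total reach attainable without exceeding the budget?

This is a bounded integer knapsack.
C has the best ratio (11/6); taking only C gives at most 2×11 = 22 (stopped by the supply cap of 2).
Mixing does better — 4×D, 1×Q, and 2×C: price 53 ≤ 59, reach 4·6 + 1·3 + 2·11 = 49.

49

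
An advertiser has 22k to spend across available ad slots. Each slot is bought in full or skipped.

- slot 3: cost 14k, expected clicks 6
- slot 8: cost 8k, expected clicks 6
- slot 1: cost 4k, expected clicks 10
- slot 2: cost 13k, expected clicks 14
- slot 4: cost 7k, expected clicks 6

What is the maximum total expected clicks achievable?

24

Allowing fractional choices, the relaxed optimum would be about 28.3, but ad slots are indivisible.
slot 2 + slot 4: cost 13 + 7 = 20 ≤ 22, expected clicks 14 + 6 = 20.
slot 8 + slot 1 + slot 4: cost 8 + 4 + 7 = 19 ≤ 22, expected clicks 6 + 10 + 6 = 22.
slot 1 + slot 2: cost 4 + 13 = 17 ≤ 22, expected clicks 10 + 14 = 24.
Best is slot 1 and slot 2 with total expected clicks 24.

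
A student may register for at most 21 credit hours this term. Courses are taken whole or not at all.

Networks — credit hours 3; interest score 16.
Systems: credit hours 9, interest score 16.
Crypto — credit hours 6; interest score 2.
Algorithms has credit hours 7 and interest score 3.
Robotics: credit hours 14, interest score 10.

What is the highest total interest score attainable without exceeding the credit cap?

35

Treat it as a binary knapsack problem.
Networks + Systems + Algorithms: credit hours 3 + 9 + 7 = 19 ≤ 21, interest score 16 + 16 + 3 = 35.
Networks + Systems + Crypto: credit hours 3 + 9 + 6 = 18 ≤ 21, interest score 16 + 16 + 2 = 34.
Best is Networks, Systems, and Algorithms with total interest score 35.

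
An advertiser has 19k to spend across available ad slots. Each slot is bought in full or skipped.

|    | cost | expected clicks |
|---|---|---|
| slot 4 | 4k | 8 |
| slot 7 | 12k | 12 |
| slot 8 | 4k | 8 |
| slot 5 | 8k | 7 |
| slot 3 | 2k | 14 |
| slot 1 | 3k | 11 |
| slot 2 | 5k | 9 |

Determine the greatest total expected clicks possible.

This is an integer program with binary decision variables.
slot 8 + slot 3 + slot 1 + slot 2: cost 4 + 2 + 3 + 5 = 14 ≤ 19, expected clicks 8 + 14 + 11 + 9 = 42.
slot 4 + slot 3 + slot 1 + slot 2: cost 4 + 2 + 3 + 5 = 14 ≤ 19, expected clicks 8 + 14 + 11 + 9 = 42.
slot 4 + slot 8 + slot 3 + slot 1 + slot 2: cost 4 + 4 + 2 + 3 + 5 = 18 ≤ 19, expected clicks 8 + 8 + 14 + 11 + 9 = 50.
Best is slot 4, slot 8, slot 3, slot 1, and slot 2 with total expected clicks 50.

50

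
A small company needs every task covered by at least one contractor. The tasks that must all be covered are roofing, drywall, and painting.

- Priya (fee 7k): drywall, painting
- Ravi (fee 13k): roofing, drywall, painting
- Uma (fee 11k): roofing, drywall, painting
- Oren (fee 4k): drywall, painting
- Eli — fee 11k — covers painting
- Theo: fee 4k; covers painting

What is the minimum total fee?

The greedy cost-per-new-task heuristic would pick Oren and Uma for 15, but a cheaper cover exists.
Uma alone covers roofing, drywall, painting — every task.
Total fee: 11.
No cover costs less than 11.

11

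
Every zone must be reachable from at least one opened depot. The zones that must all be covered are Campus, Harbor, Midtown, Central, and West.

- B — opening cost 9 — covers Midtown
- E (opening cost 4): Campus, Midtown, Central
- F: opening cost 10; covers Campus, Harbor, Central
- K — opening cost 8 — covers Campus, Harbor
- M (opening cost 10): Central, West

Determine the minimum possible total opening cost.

22

Choose E, K, and M: together they cover Campus, Harbor, Midtown, Central, West — every zone.
Total opening cost: 4 + 8 + 10 = 22.
No cover costs less than 22.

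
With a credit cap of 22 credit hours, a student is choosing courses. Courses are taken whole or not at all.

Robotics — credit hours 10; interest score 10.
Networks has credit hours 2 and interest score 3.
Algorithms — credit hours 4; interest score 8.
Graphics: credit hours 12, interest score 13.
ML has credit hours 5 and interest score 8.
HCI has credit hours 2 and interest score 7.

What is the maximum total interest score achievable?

This is a 0-1 knapsack instance.
Take Robotics, Algorithms, ML, and HCI: credit hours 10 + 4 + 5 + 2 = 21 ≤ 22, interest score 10 + 8 + 8 + 7 = 33.
No other feasible combination does better.

33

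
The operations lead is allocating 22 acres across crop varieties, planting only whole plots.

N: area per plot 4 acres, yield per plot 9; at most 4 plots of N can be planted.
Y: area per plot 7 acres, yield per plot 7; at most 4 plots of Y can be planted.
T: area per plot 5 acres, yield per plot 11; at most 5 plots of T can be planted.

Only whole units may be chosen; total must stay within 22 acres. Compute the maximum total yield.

3×N and 2×T: area 22 ≤ 22, yield 3·9 + 2·11 = 49.
4×N and 1×T: area 21 ≤ 22, yield 4·9 + 1·11 = 47.
Best is 49.

49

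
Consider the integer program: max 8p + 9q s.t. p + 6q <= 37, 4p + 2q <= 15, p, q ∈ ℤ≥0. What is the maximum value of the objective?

Relaxing integrality, the LP optimum is 60.23 at (p,q) = (0.727, 6.05), which is not an integer point.
(p,q)=(0,6): 1·0+6·6=36≤37, 4·0+2·6=12≤15, objective 54.
(p,q)=(1,5): 1·1+6·5=31≤37, 4·1+2·5=14≤15, objective 53.
(p,q)=(0,5): 1·0+6·5=30≤37, 4·0+2·5=10≤15, objective 45.
Maximum is 54 at (p,q)=(0,6).

54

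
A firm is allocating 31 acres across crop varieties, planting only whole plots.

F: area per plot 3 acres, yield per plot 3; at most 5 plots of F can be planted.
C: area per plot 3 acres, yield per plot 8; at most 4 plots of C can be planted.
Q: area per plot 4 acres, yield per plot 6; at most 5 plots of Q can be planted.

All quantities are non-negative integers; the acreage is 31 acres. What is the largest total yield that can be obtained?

C has the best ratio (8/3); taking only C gives at most 4×8 = 32 (stopped by the supply cap of 4).
Mixing does better — 1×F, 4×C, and 4×Q: area 31 ≤ 31, yield 1·3 + 4·8 + 4·6 = 59.

59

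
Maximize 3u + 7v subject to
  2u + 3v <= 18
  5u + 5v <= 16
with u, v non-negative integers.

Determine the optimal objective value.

(u,v)=(0,3): 2·0+3·3=9≤18, 5·0+5·3=15≤16, objective 21.
(u,v)=(1,2): 2·1+3·2=8≤18, 5·1+5·2=15≤16, objective 17.
(u,v)=(0,2): 2·0+3·2=6≤18, 5·0+5·2=10≤16, objective 14.
The best lattice point is (0,3), giving 21.

21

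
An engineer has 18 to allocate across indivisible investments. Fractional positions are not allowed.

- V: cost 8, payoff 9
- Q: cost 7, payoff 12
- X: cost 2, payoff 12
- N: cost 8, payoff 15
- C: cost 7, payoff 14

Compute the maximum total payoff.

41

Take X, N, and C: cost 2 + 8 + 7 = 17 ≤ 18, payoff 12 + 15 + 14 = 41.
No other feasible combination does better.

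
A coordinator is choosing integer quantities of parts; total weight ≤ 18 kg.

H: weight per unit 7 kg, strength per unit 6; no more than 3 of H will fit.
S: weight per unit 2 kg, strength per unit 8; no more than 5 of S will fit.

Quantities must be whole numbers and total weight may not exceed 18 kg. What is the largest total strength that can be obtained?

46

Take 1×H and 5×S: weight 17 ≤ 18, strength 1·6 + 5·8 = 46.
S has the best ratio (8/2) and is taken to its limit of 5; remaining capacity is filled optimally with the others.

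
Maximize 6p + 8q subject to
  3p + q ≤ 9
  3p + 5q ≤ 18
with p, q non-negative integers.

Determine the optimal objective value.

The continuous relaxation peaks at (2.25, 2.25) with value 31.50; rounding to a feasible lattice point costs some objective.
(p,q)=(1,3): 3·1+1·3=6≤9, 3·1+5·3=18≤18, objective 30.
(p,q)=(2,2): 3·2+1·2=8≤9, 3·2+5·2=16≤18, objective 28.
(p,q)=(0,3): 3·0+1·3=3≤9, 3·0+5·3=15≤18, objective 24.
(p,q)=(1,2): 3·1+1·2=5≤9, 3·1+5·2=13≤18, objective 22.
Maximum is 30 at (p,q)=(1,3).

30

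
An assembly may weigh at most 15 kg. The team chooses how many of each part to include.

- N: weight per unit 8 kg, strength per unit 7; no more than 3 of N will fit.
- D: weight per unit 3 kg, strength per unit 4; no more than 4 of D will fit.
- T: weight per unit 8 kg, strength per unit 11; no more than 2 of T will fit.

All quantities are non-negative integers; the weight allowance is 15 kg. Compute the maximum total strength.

This is a bounded integer knapsack.
4×D: weight 12 ≤ 15, strength 4·4 = 16.
2×D and 1×T: weight 14 ≤ 15, strength 2·4 + 1·11 = 19.
Best is 19.

19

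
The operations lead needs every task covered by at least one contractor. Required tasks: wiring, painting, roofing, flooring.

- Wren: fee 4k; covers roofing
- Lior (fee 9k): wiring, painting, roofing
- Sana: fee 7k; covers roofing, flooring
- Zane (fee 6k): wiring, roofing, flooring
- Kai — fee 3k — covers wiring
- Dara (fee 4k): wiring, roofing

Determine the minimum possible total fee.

15

Choose Lior and Zane: together they cover wiring, painting, roofing, flooring — every task.
Total fee: 9 + 6 = 15.
No cover costs less than 15.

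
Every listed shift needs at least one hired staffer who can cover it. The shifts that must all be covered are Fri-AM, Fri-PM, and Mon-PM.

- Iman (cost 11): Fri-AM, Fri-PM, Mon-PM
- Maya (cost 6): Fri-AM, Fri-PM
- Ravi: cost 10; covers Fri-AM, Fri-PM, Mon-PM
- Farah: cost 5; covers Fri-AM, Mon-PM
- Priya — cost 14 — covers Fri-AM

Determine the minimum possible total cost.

10

The greedy cost-per-new-shift heuristic would pick Farah and Maya for 11, but a cheaper cover exists.
Ravi alone covers Fri-AM, Fri-PM, Mon-PM — every shift.
Total cost: 10.
No cover costs less than 10.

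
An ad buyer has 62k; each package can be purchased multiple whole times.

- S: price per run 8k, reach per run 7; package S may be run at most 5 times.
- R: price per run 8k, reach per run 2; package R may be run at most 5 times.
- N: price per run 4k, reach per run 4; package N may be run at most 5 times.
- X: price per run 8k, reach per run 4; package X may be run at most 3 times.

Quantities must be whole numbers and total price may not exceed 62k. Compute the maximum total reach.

5×S and 5×N: price 60 ≤ 62, reach 5·7 + 5·4 = 55.
4×S, 5×N, and 1×X: price 60 ≤ 62, reach 4·7 + 5·4 + 1·4 = 52.
Best is 55.

55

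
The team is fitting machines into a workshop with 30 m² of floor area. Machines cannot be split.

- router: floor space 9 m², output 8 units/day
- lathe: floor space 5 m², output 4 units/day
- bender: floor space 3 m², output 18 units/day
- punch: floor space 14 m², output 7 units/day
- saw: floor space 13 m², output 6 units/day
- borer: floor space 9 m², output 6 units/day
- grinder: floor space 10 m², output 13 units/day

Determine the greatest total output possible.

Take router, lathe, bender, and grinder: floor space 9 + 5 + 3 + 10 = 27 ≤ 30, output 8 + 4 + 18 + 13 = 43.
No other feasible combination does better.

43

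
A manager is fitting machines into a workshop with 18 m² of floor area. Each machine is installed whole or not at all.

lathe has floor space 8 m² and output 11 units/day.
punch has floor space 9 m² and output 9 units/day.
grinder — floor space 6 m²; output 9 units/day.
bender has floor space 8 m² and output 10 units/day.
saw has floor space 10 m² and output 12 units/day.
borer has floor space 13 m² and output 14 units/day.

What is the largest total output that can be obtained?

23

Take lathe and saw: floor space 8 + 10 = 18 ≤ 18, output 11 + 12 = 23.
No other feasible combination does better.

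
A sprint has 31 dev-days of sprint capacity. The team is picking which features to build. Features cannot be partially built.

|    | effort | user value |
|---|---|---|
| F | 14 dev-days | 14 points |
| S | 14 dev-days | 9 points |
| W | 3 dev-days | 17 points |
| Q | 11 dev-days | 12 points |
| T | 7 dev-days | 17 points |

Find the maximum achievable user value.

48

Allowing fractional choices, the relaxed optimum would be about 56.0, but features are indivisible.
W + Q + T: effort 3 + 11 + 7 = 21 ≤ 31, user value 17 + 12 + 17 = 46.
F + W + T: effort 14 + 3 + 7 = 24 ≤ 31, user value 14 + 17 + 17 = 48.
Best is F, W, and T with total user value 48.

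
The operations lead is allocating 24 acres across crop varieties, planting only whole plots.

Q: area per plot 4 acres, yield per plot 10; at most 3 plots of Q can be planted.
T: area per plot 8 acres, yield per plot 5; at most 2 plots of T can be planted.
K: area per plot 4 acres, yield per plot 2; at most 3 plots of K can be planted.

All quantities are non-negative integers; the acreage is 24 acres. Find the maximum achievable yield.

37

This is a bounded integer knapsack.
Q has the best ratio (10/4); taking only Q gives at most 3×10 = 30 (stopped by the supply cap of 3).
Mixing does better — 3×Q, 1×T, and 1×K: area 24 ≤ 24, yield 3·10 + 1·5 + 1·2 = 37.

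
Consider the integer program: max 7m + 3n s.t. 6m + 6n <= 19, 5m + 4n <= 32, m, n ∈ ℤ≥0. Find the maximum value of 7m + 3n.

21

(m,n)=(3,0): 6·3+6·0=18≤19, 5·3+4·0=15≤32, objective 21.
(m,n)=(2,1): 6·2+6·1=18≤19, 5·2+4·1=14≤32, objective 17.
(m,n)=(2,0): 6·2+6·0=12≤19, 5·2+4·0=10≤32, objective 14.
No feasible integer point exceeds 21.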